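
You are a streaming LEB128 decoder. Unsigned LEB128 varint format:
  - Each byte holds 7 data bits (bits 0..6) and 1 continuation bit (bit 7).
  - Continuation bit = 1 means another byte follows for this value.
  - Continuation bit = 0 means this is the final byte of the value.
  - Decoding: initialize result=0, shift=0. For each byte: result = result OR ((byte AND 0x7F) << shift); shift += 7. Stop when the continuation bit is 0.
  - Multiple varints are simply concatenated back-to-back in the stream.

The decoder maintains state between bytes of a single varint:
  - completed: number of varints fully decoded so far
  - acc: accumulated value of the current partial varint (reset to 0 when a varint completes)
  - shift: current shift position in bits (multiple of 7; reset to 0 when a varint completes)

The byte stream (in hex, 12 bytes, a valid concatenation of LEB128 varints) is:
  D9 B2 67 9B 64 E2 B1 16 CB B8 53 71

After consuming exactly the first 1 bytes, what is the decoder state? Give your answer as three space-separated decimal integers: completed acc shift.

Answer: 0 89 7

Derivation:
byte[0]=0xD9 cont=1 payload=0x59: acc |= 89<<0 -> completed=0 acc=89 shift=7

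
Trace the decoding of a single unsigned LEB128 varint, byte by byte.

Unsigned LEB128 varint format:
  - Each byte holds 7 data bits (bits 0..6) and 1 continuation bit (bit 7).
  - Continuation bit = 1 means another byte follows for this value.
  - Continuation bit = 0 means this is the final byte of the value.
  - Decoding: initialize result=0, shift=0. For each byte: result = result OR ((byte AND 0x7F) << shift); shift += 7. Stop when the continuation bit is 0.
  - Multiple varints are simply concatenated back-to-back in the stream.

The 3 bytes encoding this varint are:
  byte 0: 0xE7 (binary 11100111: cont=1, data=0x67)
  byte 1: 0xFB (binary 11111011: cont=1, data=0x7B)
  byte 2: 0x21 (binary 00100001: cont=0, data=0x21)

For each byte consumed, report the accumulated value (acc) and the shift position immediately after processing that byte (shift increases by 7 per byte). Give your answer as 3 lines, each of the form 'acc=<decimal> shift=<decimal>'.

Answer: acc=103 shift=7
acc=15847 shift=14
acc=556519 shift=21

Derivation:
byte 0=0xE7: payload=0x67=103, contrib = 103<<0 = 103; acc -> 103, shift -> 7
byte 1=0xFB: payload=0x7B=123, contrib = 123<<7 = 15744; acc -> 15847, shift -> 14
byte 2=0x21: payload=0x21=33, contrib = 33<<14 = 540672; acc -> 556519, shift -> 21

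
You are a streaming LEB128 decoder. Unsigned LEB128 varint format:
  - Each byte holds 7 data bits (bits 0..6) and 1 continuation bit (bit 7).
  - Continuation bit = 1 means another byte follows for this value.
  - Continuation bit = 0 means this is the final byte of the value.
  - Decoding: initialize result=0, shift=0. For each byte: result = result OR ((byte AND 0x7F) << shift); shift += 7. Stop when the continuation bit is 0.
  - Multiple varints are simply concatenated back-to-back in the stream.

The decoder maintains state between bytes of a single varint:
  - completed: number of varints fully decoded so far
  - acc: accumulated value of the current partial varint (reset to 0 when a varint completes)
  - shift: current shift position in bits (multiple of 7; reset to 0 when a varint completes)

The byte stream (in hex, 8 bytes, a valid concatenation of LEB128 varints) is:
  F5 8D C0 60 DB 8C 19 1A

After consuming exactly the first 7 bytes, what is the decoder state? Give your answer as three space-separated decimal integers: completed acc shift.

Answer: 2 0 0

Derivation:
byte[0]=0xF5 cont=1 payload=0x75: acc |= 117<<0 -> completed=0 acc=117 shift=7
byte[1]=0x8D cont=1 payload=0x0D: acc |= 13<<7 -> completed=0 acc=1781 shift=14
byte[2]=0xC0 cont=1 payload=0x40: acc |= 64<<14 -> completed=0 acc=1050357 shift=21
byte[3]=0x60 cont=0 payload=0x60: varint #1 complete (value=202376949); reset -> completed=1 acc=0 shift=0
byte[4]=0xDB cont=1 payload=0x5B: acc |= 91<<0 -> completed=1 acc=91 shift=7
byte[5]=0x8C cont=1 payload=0x0C: acc |= 12<<7 -> completed=1 acc=1627 shift=14
byte[6]=0x19 cont=0 payload=0x19: varint #2 complete (value=411227); reset -> completed=2 acc=0 shift=0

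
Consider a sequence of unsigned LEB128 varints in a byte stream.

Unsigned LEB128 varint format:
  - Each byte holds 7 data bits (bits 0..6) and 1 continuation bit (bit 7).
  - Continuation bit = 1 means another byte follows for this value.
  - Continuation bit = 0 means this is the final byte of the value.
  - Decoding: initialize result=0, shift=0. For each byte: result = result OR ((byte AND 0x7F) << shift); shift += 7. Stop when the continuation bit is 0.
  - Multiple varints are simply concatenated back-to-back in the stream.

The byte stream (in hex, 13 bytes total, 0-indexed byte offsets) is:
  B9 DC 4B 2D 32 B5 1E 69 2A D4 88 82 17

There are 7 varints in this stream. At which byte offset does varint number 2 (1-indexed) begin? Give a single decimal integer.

Answer: 3

Derivation:
  byte[0]=0xB9 cont=1 payload=0x39=57: acc |= 57<<0 -> acc=57 shift=7
  byte[1]=0xDC cont=1 payload=0x5C=92: acc |= 92<<7 -> acc=11833 shift=14
  byte[2]=0x4B cont=0 payload=0x4B=75: acc |= 75<<14 -> acc=1240633 shift=21 [end]
Varint 1: bytes[0:3] = B9 DC 4B -> value 1240633 (3 byte(s))
  byte[3]=0x2D cont=0 payload=0x2D=45: acc |= 45<<0 -> acc=45 shift=7 [end]
Varint 2: bytes[3:4] = 2D -> value 45 (1 byte(s))
  byte[4]=0x32 cont=0 payload=0x32=50: acc |= 50<<0 -> acc=50 shift=7 [end]
Varint 3: bytes[4:5] = 32 -> value 50 (1 byte(s))
  byte[5]=0xB5 cont=1 payload=0x35=53: acc |= 53<<0 -> acc=53 shift=7
  byte[6]=0x1E cont=0 payload=0x1E=30: acc |= 30<<7 -> acc=3893 shift=14 [end]
Varint 4: bytes[5:7] = B5 1E -> value 3893 (2 byte(s))
  byte[7]=0x69 cont=0 payload=0x69=105: acc |= 105<<0 -> acc=105 shift=7 [end]
Varint 5: bytes[7:8] = 69 -> value 105 (1 byte(s))
  byte[8]=0x2A cont=0 payload=0x2A=42: acc |= 42<<0 -> acc=42 shift=7 [end]
Varint 6: bytes[8:9] = 2A -> value 42 (1 byte(s))
  byte[9]=0xD4 cont=1 payload=0x54=84: acc |= 84<<0 -> acc=84 shift=7
  byte[10]=0x88 cont=1 payload=0x08=8: acc |= 8<<7 -> acc=1108 shift=14
  byte[11]=0x82 cont=1 payload=0x02=2: acc |= 2<<14 -> acc=33876 shift=21
  byte[12]=0x17 cont=0 payload=0x17=23: acc |= 23<<21 -> acc=48268372 shift=28 [end]
Varint 7: bytes[9:13] = D4 88 82 17 -> value 48268372 (4 byte(s))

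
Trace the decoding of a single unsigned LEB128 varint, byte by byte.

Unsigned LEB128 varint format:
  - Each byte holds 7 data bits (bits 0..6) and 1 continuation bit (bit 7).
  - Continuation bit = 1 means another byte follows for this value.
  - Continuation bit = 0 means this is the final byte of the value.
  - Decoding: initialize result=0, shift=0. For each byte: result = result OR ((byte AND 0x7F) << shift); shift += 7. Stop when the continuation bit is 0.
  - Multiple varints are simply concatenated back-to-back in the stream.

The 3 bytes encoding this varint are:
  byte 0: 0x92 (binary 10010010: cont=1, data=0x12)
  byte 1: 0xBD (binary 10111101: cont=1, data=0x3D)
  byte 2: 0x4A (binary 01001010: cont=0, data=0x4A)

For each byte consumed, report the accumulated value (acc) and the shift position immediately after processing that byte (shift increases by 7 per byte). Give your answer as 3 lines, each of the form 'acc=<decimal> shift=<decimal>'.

byte 0=0x92: payload=0x12=18, contrib = 18<<0 = 18; acc -> 18, shift -> 7
byte 1=0xBD: payload=0x3D=61, contrib = 61<<7 = 7808; acc -> 7826, shift -> 14
byte 2=0x4A: payload=0x4A=74, contrib = 74<<14 = 1212416; acc -> 1220242, shift -> 21

Answer: acc=18 shift=7
acc=7826 shift=14
acc=1220242 shift=21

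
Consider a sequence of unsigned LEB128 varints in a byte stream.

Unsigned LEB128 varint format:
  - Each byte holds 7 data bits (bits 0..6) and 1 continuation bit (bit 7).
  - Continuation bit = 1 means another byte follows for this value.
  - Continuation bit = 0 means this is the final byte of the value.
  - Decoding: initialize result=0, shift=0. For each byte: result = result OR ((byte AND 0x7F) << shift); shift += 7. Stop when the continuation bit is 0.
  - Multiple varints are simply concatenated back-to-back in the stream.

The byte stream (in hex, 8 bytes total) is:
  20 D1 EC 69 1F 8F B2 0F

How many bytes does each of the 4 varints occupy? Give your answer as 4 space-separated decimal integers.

Answer: 1 3 1 3

Derivation:
  byte[0]=0x20 cont=0 payload=0x20=32: acc |= 32<<0 -> acc=32 shift=7 [end]
Varint 1: bytes[0:1] = 20 -> value 32 (1 byte(s))
  byte[1]=0xD1 cont=1 payload=0x51=81: acc |= 81<<0 -> acc=81 shift=7
  byte[2]=0xEC cont=1 payload=0x6C=108: acc |= 108<<7 -> acc=13905 shift=14
  byte[3]=0x69 cont=0 payload=0x69=105: acc |= 105<<14 -> acc=1734225 shift=21 [end]
Varint 2: bytes[1:4] = D1 EC 69 -> value 1734225 (3 byte(s))
  byte[4]=0x1F cont=0 payload=0x1F=31: acc |= 31<<0 -> acc=31 shift=7 [end]
Varint 3: bytes[4:5] = 1F -> value 31 (1 byte(s))
  byte[5]=0x8F cont=1 payload=0x0F=15: acc |= 15<<0 -> acc=15 shift=7
  byte[6]=0xB2 cont=1 payload=0x32=50: acc |= 50<<7 -> acc=6415 shift=14
  byte[7]=0x0F cont=0 payload=0x0F=15: acc |= 15<<14 -> acc=252175 shift=21 [end]
Varint 4: bytes[5:8] = 8F B2 0F -> value 252175 (3 byte(s))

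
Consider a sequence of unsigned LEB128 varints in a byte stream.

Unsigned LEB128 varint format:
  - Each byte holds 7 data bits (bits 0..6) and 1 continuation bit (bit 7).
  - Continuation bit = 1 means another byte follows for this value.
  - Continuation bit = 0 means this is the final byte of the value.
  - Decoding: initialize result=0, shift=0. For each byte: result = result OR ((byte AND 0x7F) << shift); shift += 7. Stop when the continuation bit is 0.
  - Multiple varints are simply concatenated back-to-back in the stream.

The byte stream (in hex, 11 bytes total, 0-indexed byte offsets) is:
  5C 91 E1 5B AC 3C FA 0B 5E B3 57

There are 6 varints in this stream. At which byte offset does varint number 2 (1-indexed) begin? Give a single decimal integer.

Answer: 1

Derivation:
  byte[0]=0x5C cont=0 payload=0x5C=92: acc |= 92<<0 -> acc=92 shift=7 [end]
Varint 1: bytes[0:1] = 5C -> value 92 (1 byte(s))
  byte[1]=0x91 cont=1 payload=0x11=17: acc |= 17<<0 -> acc=17 shift=7
  byte[2]=0xE1 cont=1 payload=0x61=97: acc |= 97<<7 -> acc=12433 shift=14
  byte[3]=0x5B cont=0 payload=0x5B=91: acc |= 91<<14 -> acc=1503377 shift=21 [end]
Varint 2: bytes[1:4] = 91 E1 5B -> value 1503377 (3 byte(s))
  byte[4]=0xAC cont=1 payload=0x2C=44: acc |= 44<<0 -> acc=44 shift=7
  byte[5]=0x3C cont=0 payload=0x3C=60: acc |= 60<<7 -> acc=7724 shift=14 [end]
Varint 3: bytes[4:6] = AC 3C -> value 7724 (2 byte(s))
  byte[6]=0xFA cont=1 payload=0x7A=122: acc |= 122<<0 -> acc=122 shift=7
  byte[7]=0x0B cont=0 payload=0x0B=11: acc |= 11<<7 -> acc=1530 shift=14 [end]
Varint 4: bytes[6:8] = FA 0B -> value 1530 (2 byte(s))
  byte[8]=0x5E cont=0 payload=0x5E=94: acc |= 94<<0 -> acc=94 shift=7 [end]
Varint 5: bytes[8:9] = 5E -> value 94 (1 byte(s))
  byte[9]=0xB3 cont=1 payload=0x33=51: acc |= 51<<0 -> acc=51 shift=7
  byte[10]=0x57 cont=0 payload=0x57=87: acc |= 87<<7 -> acc=11187 shift=14 [end]
Varint 6: bytes[9:11] = B3 57 -> value 11187 (2 byte(s))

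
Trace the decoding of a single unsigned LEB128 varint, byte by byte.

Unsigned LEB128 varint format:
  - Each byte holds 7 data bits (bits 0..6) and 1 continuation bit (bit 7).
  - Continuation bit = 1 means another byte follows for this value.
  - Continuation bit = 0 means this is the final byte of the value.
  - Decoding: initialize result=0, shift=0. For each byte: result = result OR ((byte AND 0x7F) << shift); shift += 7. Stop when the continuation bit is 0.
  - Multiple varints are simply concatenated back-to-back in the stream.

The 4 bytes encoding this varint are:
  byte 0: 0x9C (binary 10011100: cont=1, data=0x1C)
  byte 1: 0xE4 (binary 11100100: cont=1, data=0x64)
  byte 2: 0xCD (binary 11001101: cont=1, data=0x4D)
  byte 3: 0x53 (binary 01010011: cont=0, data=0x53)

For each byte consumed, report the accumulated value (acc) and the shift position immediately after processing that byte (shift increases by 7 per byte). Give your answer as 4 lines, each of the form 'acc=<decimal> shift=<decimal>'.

Answer: acc=28 shift=7
acc=12828 shift=14
acc=1274396 shift=21
acc=175338012 shift=28

Derivation:
byte 0=0x9C: payload=0x1C=28, contrib = 28<<0 = 28; acc -> 28, shift -> 7
byte 1=0xE4: payload=0x64=100, contrib = 100<<7 = 12800; acc -> 12828, shift -> 14
byte 2=0xCD: payload=0x4D=77, contrib = 77<<14 = 1261568; acc -> 1274396, shift -> 21
byte 3=0x53: payload=0x53=83, contrib = 83<<21 = 174063616; acc -> 175338012, shift -> 28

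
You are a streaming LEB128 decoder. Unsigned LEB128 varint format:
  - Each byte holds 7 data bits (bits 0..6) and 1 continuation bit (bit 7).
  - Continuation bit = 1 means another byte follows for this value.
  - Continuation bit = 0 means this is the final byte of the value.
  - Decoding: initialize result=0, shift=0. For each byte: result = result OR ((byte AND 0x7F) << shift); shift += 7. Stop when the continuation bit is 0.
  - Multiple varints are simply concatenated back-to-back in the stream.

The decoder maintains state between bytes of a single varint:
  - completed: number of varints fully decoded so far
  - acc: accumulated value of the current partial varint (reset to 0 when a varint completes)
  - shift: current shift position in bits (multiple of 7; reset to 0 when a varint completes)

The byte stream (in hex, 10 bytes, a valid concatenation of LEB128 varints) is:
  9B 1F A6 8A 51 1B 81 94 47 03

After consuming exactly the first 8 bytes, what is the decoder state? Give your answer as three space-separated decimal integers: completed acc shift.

Answer: 3 2561 14

Derivation:
byte[0]=0x9B cont=1 payload=0x1B: acc |= 27<<0 -> completed=0 acc=27 shift=7
byte[1]=0x1F cont=0 payload=0x1F: varint #1 complete (value=3995); reset -> completed=1 acc=0 shift=0
byte[2]=0xA6 cont=1 payload=0x26: acc |= 38<<0 -> completed=1 acc=38 shift=7
byte[3]=0x8A cont=1 payload=0x0A: acc |= 10<<7 -> completed=1 acc=1318 shift=14
byte[4]=0x51 cont=0 payload=0x51: varint #2 complete (value=1328422); reset -> completed=2 acc=0 shift=0
byte[5]=0x1B cont=0 payload=0x1B: varint #3 complete (value=27); reset -> completed=3 acc=0 shift=0
byte[6]=0x81 cont=1 payload=0x01: acc |= 1<<0 -> completed=3 acc=1 shift=7
byte[7]=0x94 cont=1 payload=0x14: acc |= 20<<7 -> completed=3 acc=2561 shift=14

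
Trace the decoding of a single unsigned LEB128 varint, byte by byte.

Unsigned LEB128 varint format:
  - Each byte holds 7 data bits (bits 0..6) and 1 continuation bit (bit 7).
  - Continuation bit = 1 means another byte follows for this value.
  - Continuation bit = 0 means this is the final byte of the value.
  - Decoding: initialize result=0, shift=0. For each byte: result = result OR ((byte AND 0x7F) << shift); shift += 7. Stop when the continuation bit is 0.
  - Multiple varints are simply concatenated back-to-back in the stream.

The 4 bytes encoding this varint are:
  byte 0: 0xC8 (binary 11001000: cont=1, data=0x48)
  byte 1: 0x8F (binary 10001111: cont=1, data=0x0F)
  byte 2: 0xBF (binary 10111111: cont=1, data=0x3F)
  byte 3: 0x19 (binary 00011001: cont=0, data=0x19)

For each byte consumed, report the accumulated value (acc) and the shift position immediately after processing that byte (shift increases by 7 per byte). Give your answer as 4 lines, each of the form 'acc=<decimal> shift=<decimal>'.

byte 0=0xC8: payload=0x48=72, contrib = 72<<0 = 72; acc -> 72, shift -> 7
byte 1=0x8F: payload=0x0F=15, contrib = 15<<7 = 1920; acc -> 1992, shift -> 14
byte 2=0xBF: payload=0x3F=63, contrib = 63<<14 = 1032192; acc -> 1034184, shift -> 21
byte 3=0x19: payload=0x19=25, contrib = 25<<21 = 52428800; acc -> 53462984, shift -> 28

Answer: acc=72 shift=7
acc=1992 shift=14
acc=1034184 shift=21
acc=53462984 shift=28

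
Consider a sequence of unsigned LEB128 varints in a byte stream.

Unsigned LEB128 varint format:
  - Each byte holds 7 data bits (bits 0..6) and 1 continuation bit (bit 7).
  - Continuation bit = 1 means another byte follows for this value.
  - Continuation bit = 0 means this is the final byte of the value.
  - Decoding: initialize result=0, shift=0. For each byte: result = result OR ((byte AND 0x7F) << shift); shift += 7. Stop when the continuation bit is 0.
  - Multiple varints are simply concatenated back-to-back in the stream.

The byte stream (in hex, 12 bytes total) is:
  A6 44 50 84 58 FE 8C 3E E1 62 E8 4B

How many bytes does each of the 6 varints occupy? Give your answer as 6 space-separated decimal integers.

  byte[0]=0xA6 cont=1 payload=0x26=38: acc |= 38<<0 -> acc=38 shift=7
  byte[1]=0x44 cont=0 payload=0x44=68: acc |= 68<<7 -> acc=8742 shift=14 [end]
Varint 1: bytes[0:2] = A6 44 -> value 8742 (2 byte(s))
  byte[2]=0x50 cont=0 payload=0x50=80: acc |= 80<<0 -> acc=80 shift=7 [end]
Varint 2: bytes[2:3] = 50 -> value 80 (1 byte(s))
  byte[3]=0x84 cont=1 payload=0x04=4: acc |= 4<<0 -> acc=4 shift=7
  byte[4]=0x58 cont=0 payload=0x58=88: acc |= 88<<7 -> acc=11268 shift=14 [end]
Varint 3: bytes[3:5] = 84 58 -> value 11268 (2 byte(s))
  byte[5]=0xFE cont=1 payload=0x7E=126: acc |= 126<<0 -> acc=126 shift=7
  byte[6]=0x8C cont=1 payload=0x0C=12: acc |= 12<<7 -> acc=1662 shift=14
  byte[7]=0x3E cont=0 payload=0x3E=62: acc |= 62<<14 -> acc=1017470 shift=21 [end]
Varint 4: bytes[5:8] = FE 8C 3E -> value 1017470 (3 byte(s))
  byte[8]=0xE1 cont=1 payload=0x61=97: acc |= 97<<0 -> acc=97 shift=7
  byte[9]=0x62 cont=0 payload=0x62=98: acc |= 98<<7 -> acc=12641 shift=14 [end]
Varint 5: bytes[8:10] = E1 62 -> value 12641 (2 byte(s))
  byte[10]=0xE8 cont=1 payload=0x68=104: acc |= 104<<0 -> acc=104 shift=7
  byte[11]=0x4B cont=0 payload=0x4B=75: acc |= 75<<7 -> acc=9704 shift=14 [end]
Varint 6: bytes[10:12] = E8 4B -> value 9704 (2 byte(s))

Answer: 2 1 2 3 2 2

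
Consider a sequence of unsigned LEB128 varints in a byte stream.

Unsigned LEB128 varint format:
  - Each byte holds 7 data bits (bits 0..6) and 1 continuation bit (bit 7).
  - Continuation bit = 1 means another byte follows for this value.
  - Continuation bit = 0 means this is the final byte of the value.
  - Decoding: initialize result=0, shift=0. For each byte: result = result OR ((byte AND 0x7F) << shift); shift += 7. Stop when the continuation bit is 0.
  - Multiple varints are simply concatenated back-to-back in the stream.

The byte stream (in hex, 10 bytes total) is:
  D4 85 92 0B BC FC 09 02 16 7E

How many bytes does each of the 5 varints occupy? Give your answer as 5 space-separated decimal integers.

Answer: 4 3 1 1 1

Derivation:
  byte[0]=0xD4 cont=1 payload=0x54=84: acc |= 84<<0 -> acc=84 shift=7
  byte[1]=0x85 cont=1 payload=0x05=5: acc |= 5<<7 -> acc=724 shift=14
  byte[2]=0x92 cont=1 payload=0x12=18: acc |= 18<<14 -> acc=295636 shift=21
  byte[3]=0x0B cont=0 payload=0x0B=11: acc |= 11<<21 -> acc=23364308 shift=28 [end]
Varint 1: bytes[0:4] = D4 85 92 0B -> value 23364308 (4 byte(s))
  byte[4]=0xBC cont=1 payload=0x3C=60: acc |= 60<<0 -> acc=60 shift=7
  byte[5]=0xFC cont=1 payload=0x7C=124: acc |= 124<<7 -> acc=15932 shift=14
  byte[6]=0x09 cont=0 payload=0x09=9: acc |= 9<<14 -> acc=163388 shift=21 [end]
Varint 2: bytes[4:7] = BC FC 09 -> value 163388 (3 byte(s))
  byte[7]=0x02 cont=0 payload=0x02=2: acc |= 2<<0 -> acc=2 shift=7 [end]
Varint 3: bytes[7:8] = 02 -> value 2 (1 byte(s))
  byte[8]=0x16 cont=0 payload=0x16=22: acc |= 22<<0 -> acc=22 shift=7 [end]
Varint 4: bytes[8:9] = 16 -> value 22 (1 byte(s))
  byte[9]=0x7E cont=0 payload=0x7E=126: acc |= 126<<0 -> acc=126 shift=7 [end]
Varint 5: bytes[9:10] = 7E -> value 126 (1 byte(s))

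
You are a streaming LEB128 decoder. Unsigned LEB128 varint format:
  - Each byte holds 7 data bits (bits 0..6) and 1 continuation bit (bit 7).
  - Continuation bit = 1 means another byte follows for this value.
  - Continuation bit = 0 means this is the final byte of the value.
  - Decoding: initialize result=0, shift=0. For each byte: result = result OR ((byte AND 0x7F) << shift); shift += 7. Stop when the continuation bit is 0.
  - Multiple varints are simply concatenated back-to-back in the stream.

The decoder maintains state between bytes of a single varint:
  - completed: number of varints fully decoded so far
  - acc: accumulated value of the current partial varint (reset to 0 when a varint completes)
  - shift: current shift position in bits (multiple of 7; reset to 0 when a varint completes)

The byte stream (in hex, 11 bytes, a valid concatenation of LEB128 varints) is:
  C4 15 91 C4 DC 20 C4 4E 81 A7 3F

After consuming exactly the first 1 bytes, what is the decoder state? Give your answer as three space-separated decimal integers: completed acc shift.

byte[0]=0xC4 cont=1 payload=0x44: acc |= 68<<0 -> completed=0 acc=68 shift=7

Answer: 0 68 7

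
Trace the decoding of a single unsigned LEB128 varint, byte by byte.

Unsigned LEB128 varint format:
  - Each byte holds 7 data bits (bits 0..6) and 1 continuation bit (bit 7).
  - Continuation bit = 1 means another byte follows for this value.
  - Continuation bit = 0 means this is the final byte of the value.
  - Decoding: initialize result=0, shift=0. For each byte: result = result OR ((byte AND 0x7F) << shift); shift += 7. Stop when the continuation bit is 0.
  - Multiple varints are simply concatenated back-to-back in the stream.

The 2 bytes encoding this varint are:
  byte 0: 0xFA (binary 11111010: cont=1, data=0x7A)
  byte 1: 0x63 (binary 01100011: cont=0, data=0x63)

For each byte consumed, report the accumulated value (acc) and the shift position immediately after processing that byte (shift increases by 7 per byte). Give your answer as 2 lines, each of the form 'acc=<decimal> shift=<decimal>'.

Answer: acc=122 shift=7
acc=12794 shift=14

Derivation:
byte 0=0xFA: payload=0x7A=122, contrib = 122<<0 = 122; acc -> 122, shift -> 7
byte 1=0x63: payload=0x63=99, contrib = 99<<7 = 12672; acc -> 12794, shift -> 14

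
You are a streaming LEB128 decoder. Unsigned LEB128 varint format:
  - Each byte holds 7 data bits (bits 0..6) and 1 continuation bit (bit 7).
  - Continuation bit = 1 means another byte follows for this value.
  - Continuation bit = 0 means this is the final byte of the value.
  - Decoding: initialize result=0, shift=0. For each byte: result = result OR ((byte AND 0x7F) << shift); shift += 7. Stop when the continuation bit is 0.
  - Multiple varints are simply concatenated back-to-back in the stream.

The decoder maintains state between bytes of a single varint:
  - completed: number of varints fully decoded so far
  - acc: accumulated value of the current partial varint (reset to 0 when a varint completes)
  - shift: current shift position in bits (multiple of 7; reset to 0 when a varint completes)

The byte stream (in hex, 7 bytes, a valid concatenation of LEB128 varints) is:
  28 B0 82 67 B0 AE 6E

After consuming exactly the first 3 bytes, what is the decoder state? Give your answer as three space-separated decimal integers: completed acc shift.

byte[0]=0x28 cont=0 payload=0x28: varint #1 complete (value=40); reset -> completed=1 acc=0 shift=0
byte[1]=0xB0 cont=1 payload=0x30: acc |= 48<<0 -> completed=1 acc=48 shift=7
byte[2]=0x82 cont=1 payload=0x02: acc |= 2<<7 -> completed=1 acc=304 shift=14

Answer: 1 304 14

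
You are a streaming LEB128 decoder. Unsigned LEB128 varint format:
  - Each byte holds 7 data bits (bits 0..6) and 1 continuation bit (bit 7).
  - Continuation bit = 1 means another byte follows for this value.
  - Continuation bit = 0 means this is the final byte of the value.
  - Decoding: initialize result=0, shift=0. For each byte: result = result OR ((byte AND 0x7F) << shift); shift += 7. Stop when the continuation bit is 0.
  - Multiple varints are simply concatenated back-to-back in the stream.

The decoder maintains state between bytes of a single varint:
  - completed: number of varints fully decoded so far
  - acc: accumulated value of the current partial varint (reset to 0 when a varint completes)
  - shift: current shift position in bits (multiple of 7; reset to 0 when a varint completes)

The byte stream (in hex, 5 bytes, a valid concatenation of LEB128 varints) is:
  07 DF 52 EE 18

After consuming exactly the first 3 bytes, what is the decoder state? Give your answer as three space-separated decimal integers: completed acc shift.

Answer: 2 0 0

Derivation:
byte[0]=0x07 cont=0 payload=0x07: varint #1 complete (value=7); reset -> completed=1 acc=0 shift=0
byte[1]=0xDF cont=1 payload=0x5F: acc |= 95<<0 -> completed=1 acc=95 shift=7
byte[2]=0x52 cont=0 payload=0x52: varint #2 complete (value=10591); reset -> completed=2 acc=0 shift=0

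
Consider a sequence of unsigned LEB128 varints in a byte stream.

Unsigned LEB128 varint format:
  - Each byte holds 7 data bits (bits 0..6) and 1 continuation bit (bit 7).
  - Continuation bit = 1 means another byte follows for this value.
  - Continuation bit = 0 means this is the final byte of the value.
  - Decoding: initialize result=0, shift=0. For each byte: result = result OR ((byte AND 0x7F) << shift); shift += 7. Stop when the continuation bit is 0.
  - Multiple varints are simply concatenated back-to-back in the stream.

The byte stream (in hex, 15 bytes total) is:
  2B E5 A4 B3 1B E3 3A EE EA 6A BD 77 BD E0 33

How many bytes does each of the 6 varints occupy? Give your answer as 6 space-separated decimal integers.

  byte[0]=0x2B cont=0 payload=0x2B=43: acc |= 43<<0 -> acc=43 shift=7 [end]
Varint 1: bytes[0:1] = 2B -> value 43 (1 byte(s))
  byte[1]=0xE5 cont=1 payload=0x65=101: acc |= 101<<0 -> acc=101 shift=7
  byte[2]=0xA4 cont=1 payload=0x24=36: acc |= 36<<7 -> acc=4709 shift=14
  byte[3]=0xB3 cont=1 payload=0x33=51: acc |= 51<<14 -> acc=840293 shift=21
  byte[4]=0x1B cont=0 payload=0x1B=27: acc |= 27<<21 -> acc=57463397 shift=28 [end]
Varint 2: bytes[1:5] = E5 A4 B3 1B -> value 57463397 (4 byte(s))
  byte[5]=0xE3 cont=1 payload=0x63=99: acc |= 99<<0 -> acc=99 shift=7
  byte[6]=0x3A cont=0 payload=0x3A=58: acc |= 58<<7 -> acc=7523 shift=14 [end]
Varint 3: bytes[5:7] = E3 3A -> value 7523 (2 byte(s))
  byte[7]=0xEE cont=1 payload=0x6E=110: acc |= 110<<0 -> acc=110 shift=7
  byte[8]=0xEA cont=1 payload=0x6A=106: acc |= 106<<7 -> acc=13678 shift=14
  byte[9]=0x6A cont=0 payload=0x6A=106: acc |= 106<<14 -> acc=1750382 shift=21 [end]
Varint 4: bytes[7:10] = EE EA 6A -> value 1750382 (3 byte(s))
  byte[10]=0xBD cont=1 payload=0x3D=61: acc |= 61<<0 -> acc=61 shift=7
  byte[11]=0x77 cont=0 payload=0x77=119: acc |= 119<<7 -> acc=15293 shift=14 [end]
Varint 5: bytes[10:12] = BD 77 -> value 15293 (2 byte(s))
  byte[12]=0xBD cont=1 payload=0x3D=61: acc |= 61<<0 -> acc=61 shift=7
  byte[13]=0xE0 cont=1 payload=0x60=96: acc |= 96<<7 -> acc=12349 shift=14
  byte[14]=0x33 cont=0 payload=0x33=51: acc |= 51<<14 -> acc=847933 shift=21 [end]
Varint 6: bytes[12:15] = BD E0 33 -> value 847933 (3 byte(s))

Answer: 1 4 2 3 2 3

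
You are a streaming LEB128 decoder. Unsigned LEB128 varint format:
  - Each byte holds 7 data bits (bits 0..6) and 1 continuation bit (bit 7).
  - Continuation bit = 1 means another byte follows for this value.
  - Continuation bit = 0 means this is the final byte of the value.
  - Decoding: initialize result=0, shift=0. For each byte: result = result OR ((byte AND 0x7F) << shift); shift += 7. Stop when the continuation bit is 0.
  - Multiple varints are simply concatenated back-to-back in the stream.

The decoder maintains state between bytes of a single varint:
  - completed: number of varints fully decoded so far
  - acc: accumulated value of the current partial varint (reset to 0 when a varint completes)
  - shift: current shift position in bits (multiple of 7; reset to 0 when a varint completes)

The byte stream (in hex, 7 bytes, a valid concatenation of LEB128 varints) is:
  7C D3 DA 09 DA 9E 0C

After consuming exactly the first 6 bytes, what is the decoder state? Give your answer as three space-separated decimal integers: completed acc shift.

byte[0]=0x7C cont=0 payload=0x7C: varint #1 complete (value=124); reset -> completed=1 acc=0 shift=0
byte[1]=0xD3 cont=1 payload=0x53: acc |= 83<<0 -> completed=1 acc=83 shift=7
byte[2]=0xDA cont=1 payload=0x5A: acc |= 90<<7 -> completed=1 acc=11603 shift=14
byte[3]=0x09 cont=0 payload=0x09: varint #2 complete (value=159059); reset -> completed=2 acc=0 shift=0
byte[4]=0xDA cont=1 payload=0x5A: acc |= 90<<0 -> completed=2 acc=90 shift=7
byte[5]=0x9E cont=1 payload=0x1E: acc |= 30<<7 -> completed=2 acc=3930 shift=14

Answer: 2 3930 14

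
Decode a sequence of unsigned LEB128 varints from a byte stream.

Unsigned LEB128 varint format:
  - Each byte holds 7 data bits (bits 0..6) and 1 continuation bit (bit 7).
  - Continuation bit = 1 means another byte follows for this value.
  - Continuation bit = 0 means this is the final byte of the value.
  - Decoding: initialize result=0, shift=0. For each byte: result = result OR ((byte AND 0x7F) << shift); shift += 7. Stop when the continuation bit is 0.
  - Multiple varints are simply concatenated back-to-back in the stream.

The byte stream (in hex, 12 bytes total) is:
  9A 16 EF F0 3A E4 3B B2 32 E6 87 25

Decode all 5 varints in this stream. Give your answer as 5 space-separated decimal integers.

Answer: 2842 964719 7652 6450 607206

Derivation:
  byte[0]=0x9A cont=1 payload=0x1A=26: acc |= 26<<0 -> acc=26 shift=7
  byte[1]=0x16 cont=0 payload=0x16=22: acc |= 22<<7 -> acc=2842 shift=14 [end]
Varint 1: bytes[0:2] = 9A 16 -> value 2842 (2 byte(s))
  byte[2]=0xEF cont=1 payload=0x6F=111: acc |= 111<<0 -> acc=111 shift=7
  byte[3]=0xF0 cont=1 payload=0x70=112: acc |= 112<<7 -> acc=14447 shift=14
  byte[4]=0x3A cont=0 payload=0x3A=58: acc |= 58<<14 -> acc=964719 shift=21 [end]
Varint 2: bytes[2:5] = EF F0 3A -> value 964719 (3 byte(s))
  byte[5]=0xE4 cont=1 payload=0x64=100: acc |= 100<<0 -> acc=100 shift=7
  byte[6]=0x3B cont=0 payload=0x3B=59: acc |= 59<<7 -> acc=7652 shift=14 [end]
Varint 3: bytes[5:7] = E4 3B -> value 7652 (2 byte(s))
  byte[7]=0xB2 cont=1 payload=0x32=50: acc |= 50<<0 -> acc=50 shift=7
  byte[8]=0x32 cont=0 payload=0x32=50: acc |= 50<<7 -> acc=6450 shift=14 [end]
Varint 4: bytes[7:9] = B2 32 -> value 6450 (2 byte(s))
  byte[9]=0xE6 cont=1 payload=0x66=102: acc |= 102<<0 -> acc=102 shift=7
  byte[10]=0x87 cont=1 payload=0x07=7: acc |= 7<<7 -> acc=998 shift=14
  byte[11]=0x25 cont=0 payload=0x25=37: acc |= 37<<14 -> acc=607206 shift=21 [end]
Varint 5: bytes[9:12] = E6 87 25 -> value 607206 (3 byte(s))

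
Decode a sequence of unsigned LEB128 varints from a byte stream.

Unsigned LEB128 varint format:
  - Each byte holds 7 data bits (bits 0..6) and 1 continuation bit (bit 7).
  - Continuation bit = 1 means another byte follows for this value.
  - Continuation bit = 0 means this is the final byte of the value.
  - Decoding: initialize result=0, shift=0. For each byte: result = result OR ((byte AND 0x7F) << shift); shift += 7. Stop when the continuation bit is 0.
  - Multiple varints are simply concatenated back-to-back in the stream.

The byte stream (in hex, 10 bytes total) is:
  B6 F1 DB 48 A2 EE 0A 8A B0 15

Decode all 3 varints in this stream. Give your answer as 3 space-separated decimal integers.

Answer: 152500406 177954 350218

Derivation:
  byte[0]=0xB6 cont=1 payload=0x36=54: acc |= 54<<0 -> acc=54 shift=7
  byte[1]=0xF1 cont=1 payload=0x71=113: acc |= 113<<7 -> acc=14518 shift=14
  byte[2]=0xDB cont=1 payload=0x5B=91: acc |= 91<<14 -> acc=1505462 shift=21
  byte[3]=0x48 cont=0 payload=0x48=72: acc |= 72<<21 -> acc=152500406 shift=28 [end]
Varint 1: bytes[0:4] = B6 F1 DB 48 -> value 152500406 (4 byte(s))
  byte[4]=0xA2 cont=1 payload=0x22=34: acc |= 34<<0 -> acc=34 shift=7
  byte[5]=0xEE cont=1 payload=0x6E=110: acc |= 110<<7 -> acc=14114 shift=14
  byte[6]=0x0A cont=0 payload=0x0A=10: acc |= 10<<14 -> acc=177954 shift=21 [end]
Varint 2: bytes[4:7] = A2 EE 0A -> value 177954 (3 byte(s))
  byte[7]=0x8A cont=1 payload=0x0A=10: acc |= 10<<0 -> acc=10 shift=7
  byte[8]=0xB0 cont=1 payload=0x30=48: acc |= 48<<7 -> acc=6154 shift=14
  byte[9]=0x15 cont=0 payload=0x15=21: acc |= 21<<14 -> acc=350218 shift=21 [end]
Varint 3: bytes[7:10] = 8A B0 15 -> value 350218 (3 byte(s))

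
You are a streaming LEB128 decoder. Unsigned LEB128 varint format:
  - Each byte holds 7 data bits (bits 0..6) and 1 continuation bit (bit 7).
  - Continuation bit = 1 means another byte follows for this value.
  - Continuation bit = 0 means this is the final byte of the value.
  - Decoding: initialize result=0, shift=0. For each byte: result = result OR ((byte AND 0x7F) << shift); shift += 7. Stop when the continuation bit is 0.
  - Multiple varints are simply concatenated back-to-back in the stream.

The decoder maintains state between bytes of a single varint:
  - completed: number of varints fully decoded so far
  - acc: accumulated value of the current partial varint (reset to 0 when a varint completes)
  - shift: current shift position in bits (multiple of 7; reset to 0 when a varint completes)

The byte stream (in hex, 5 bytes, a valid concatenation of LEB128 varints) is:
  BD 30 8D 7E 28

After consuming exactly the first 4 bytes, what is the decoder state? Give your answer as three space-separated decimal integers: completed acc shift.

byte[0]=0xBD cont=1 payload=0x3D: acc |= 61<<0 -> completed=0 acc=61 shift=7
byte[1]=0x30 cont=0 payload=0x30: varint #1 complete (value=6205); reset -> completed=1 acc=0 shift=0
byte[2]=0x8D cont=1 payload=0x0D: acc |= 13<<0 -> completed=1 acc=13 shift=7
byte[3]=0x7E cont=0 payload=0x7E: varint #2 complete (value=16141); reset -> completed=2 acc=0 shift=0

Answer: 2 0 0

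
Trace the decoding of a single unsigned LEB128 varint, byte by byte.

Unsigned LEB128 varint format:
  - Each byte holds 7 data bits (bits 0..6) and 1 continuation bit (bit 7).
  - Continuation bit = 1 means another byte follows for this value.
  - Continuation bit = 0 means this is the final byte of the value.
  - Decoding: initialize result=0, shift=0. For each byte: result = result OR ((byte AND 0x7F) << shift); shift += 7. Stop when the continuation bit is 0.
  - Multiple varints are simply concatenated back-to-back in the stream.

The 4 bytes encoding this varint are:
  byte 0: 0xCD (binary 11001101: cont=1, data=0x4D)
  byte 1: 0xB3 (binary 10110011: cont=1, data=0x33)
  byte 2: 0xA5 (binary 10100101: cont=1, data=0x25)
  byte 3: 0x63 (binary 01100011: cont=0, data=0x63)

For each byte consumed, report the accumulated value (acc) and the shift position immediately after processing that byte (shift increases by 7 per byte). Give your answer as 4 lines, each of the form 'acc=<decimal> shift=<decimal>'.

byte 0=0xCD: payload=0x4D=77, contrib = 77<<0 = 77; acc -> 77, shift -> 7
byte 1=0xB3: payload=0x33=51, contrib = 51<<7 = 6528; acc -> 6605, shift -> 14
byte 2=0xA5: payload=0x25=37, contrib = 37<<14 = 606208; acc -> 612813, shift -> 21
byte 3=0x63: payload=0x63=99, contrib = 99<<21 = 207618048; acc -> 208230861, shift -> 28

Answer: acc=77 shift=7
acc=6605 shift=14
acc=612813 shift=21
acc=208230861 shift=28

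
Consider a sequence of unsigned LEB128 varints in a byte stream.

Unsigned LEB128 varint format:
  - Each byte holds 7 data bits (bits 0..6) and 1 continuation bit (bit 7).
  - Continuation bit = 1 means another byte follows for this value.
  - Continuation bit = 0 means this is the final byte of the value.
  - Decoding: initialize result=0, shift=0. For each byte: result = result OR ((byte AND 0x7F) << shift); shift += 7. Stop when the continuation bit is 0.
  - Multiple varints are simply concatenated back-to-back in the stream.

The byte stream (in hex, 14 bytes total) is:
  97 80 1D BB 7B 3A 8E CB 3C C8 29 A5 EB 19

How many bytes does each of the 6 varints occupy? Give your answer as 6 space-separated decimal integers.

Answer: 3 2 1 3 2 3

Derivation:
  byte[0]=0x97 cont=1 payload=0x17=23: acc |= 23<<0 -> acc=23 shift=7
  byte[1]=0x80 cont=1 payload=0x00=0: acc |= 0<<7 -> acc=23 shift=14
  byte[2]=0x1D cont=0 payload=0x1D=29: acc |= 29<<14 -> acc=475159 shift=21 [end]
Varint 1: bytes[0:3] = 97 80 1D -> value 475159 (3 byte(s))
  byte[3]=0xBB cont=1 payload=0x3B=59: acc |= 59<<0 -> acc=59 shift=7
  byte[4]=0x7B cont=0 payload=0x7B=123: acc |= 123<<7 -> acc=15803 shift=14 [end]
Varint 2: bytes[3:5] = BB 7B -> value 15803 (2 byte(s))
  byte[5]=0x3A cont=0 payload=0x3A=58: acc |= 58<<0 -> acc=58 shift=7 [end]
Varint 3: bytes[5:6] = 3A -> value 58 (1 byte(s))
  byte[6]=0x8E cont=1 payload=0x0E=14: acc |= 14<<0 -> acc=14 shift=7
  byte[7]=0xCB cont=1 payload=0x4B=75: acc |= 75<<7 -> acc=9614 shift=14
  byte[8]=0x3C cont=0 payload=0x3C=60: acc |= 60<<14 -> acc=992654 shift=21 [end]
Varint 4: bytes[6:9] = 8E CB 3C -> value 992654 (3 byte(s))
  byte[9]=0xC8 cont=1 payload=0x48=72: acc |= 72<<0 -> acc=72 shift=7
  byte[10]=0x29 cont=0 payload=0x29=41: acc |= 41<<7 -> acc=5320 shift=14 [end]
Varint 5: bytes[9:11] = C8 29 -> value 5320 (2 byte(s))
  byte[11]=0xA5 cont=1 payload=0x25=37: acc |= 37<<0 -> acc=37 shift=7
  byte[12]=0xEB cont=1 payload=0x6B=107: acc |= 107<<7 -> acc=13733 shift=14
  byte[13]=0x19 cont=0 payload=0x19=25: acc |= 25<<14 -> acc=423333 shift=21 [end]
Varint 6: bytes[11:14] = A5 EB 19 -> value 423333 (3 byte(s))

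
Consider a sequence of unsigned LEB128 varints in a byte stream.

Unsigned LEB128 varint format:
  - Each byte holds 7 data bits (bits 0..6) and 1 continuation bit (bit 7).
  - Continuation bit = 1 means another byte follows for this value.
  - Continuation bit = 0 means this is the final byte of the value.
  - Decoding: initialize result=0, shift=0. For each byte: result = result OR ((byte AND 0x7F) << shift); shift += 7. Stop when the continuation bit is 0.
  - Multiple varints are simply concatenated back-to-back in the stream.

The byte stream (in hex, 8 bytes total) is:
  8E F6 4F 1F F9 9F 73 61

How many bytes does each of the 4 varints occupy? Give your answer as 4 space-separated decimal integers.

Answer: 3 1 3 1

Derivation:
  byte[0]=0x8E cont=1 payload=0x0E=14: acc |= 14<<0 -> acc=14 shift=7
  byte[1]=0xF6 cont=1 payload=0x76=118: acc |= 118<<7 -> acc=15118 shift=14
  byte[2]=0x4F cont=0 payload=0x4F=79: acc |= 79<<14 -> acc=1309454 shift=21 [end]
Varint 1: bytes[0:3] = 8E F6 4F -> value 1309454 (3 byte(s))
  byte[3]=0x1F cont=0 payload=0x1F=31: acc |= 31<<0 -> acc=31 shift=7 [end]
Varint 2: bytes[3:4] = 1F -> value 31 (1 byte(s))
  byte[4]=0xF9 cont=1 payload=0x79=121: acc |= 121<<0 -> acc=121 shift=7
  byte[5]=0x9F cont=1 payload=0x1F=31: acc |= 31<<7 -> acc=4089 shift=14
  byte[6]=0x73 cont=0 payload=0x73=115: acc |= 115<<14 -> acc=1888249 shift=21 [end]
Varint 3: bytes[4:7] = F9 9F 73 -> value 1888249 (3 byte(s))
  byte[7]=0x61 cont=0 payload=0x61=97: acc |= 97<<0 -> acc=97 shift=7 [end]
Varint 4: bytes[7:8] = 61 -> value 97 (1 byte(s))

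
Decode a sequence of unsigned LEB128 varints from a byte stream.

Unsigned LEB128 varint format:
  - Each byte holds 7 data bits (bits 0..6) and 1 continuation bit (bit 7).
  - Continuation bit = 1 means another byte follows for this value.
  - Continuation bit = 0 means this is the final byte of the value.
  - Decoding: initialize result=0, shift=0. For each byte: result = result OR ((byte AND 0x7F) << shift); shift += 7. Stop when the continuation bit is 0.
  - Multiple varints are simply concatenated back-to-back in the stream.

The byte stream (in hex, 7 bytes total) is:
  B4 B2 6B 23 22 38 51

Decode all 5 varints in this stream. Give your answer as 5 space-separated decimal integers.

  byte[0]=0xB4 cont=1 payload=0x34=52: acc |= 52<<0 -> acc=52 shift=7
  byte[1]=0xB2 cont=1 payload=0x32=50: acc |= 50<<7 -> acc=6452 shift=14
  byte[2]=0x6B cont=0 payload=0x6B=107: acc |= 107<<14 -> acc=1759540 shift=21 [end]
Varint 1: bytes[0:3] = B4 B2 6B -> value 1759540 (3 byte(s))
  byte[3]=0x23 cont=0 payload=0x23=35: acc |= 35<<0 -> acc=35 shift=7 [end]
Varint 2: bytes[3:4] = 23 -> value 35 (1 byte(s))
  byte[4]=0x22 cont=0 payload=0x22=34: acc |= 34<<0 -> acc=34 shift=7 [end]
Varint 3: bytes[4:5] = 22 -> value 34 (1 byte(s))
  byte[5]=0x38 cont=0 payload=0x38=56: acc |= 56<<0 -> acc=56 shift=7 [end]
Varint 4: bytes[5:6] = 38 -> value 56 (1 byte(s))
  byte[6]=0x51 cont=0 payload=0x51=81: acc |= 81<<0 -> acc=81 shift=7 [end]
Varint 5: bytes[6:7] = 51 -> value 81 (1 byte(s))

Answer: 1759540 35 34 56 81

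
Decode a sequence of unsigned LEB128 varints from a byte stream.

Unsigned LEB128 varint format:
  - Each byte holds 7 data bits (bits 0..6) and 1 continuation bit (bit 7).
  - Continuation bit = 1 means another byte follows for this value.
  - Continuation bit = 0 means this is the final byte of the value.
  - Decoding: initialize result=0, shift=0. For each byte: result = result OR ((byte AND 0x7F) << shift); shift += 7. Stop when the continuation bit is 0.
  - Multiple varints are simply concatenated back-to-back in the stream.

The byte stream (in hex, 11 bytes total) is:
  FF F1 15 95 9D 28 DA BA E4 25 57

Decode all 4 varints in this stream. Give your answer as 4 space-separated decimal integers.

  byte[0]=0xFF cont=1 payload=0x7F=127: acc |= 127<<0 -> acc=127 shift=7
  byte[1]=0xF1 cont=1 payload=0x71=113: acc |= 113<<7 -> acc=14591 shift=14
  byte[2]=0x15 cont=0 payload=0x15=21: acc |= 21<<14 -> acc=358655 shift=21 [end]
Varint 1: bytes[0:3] = FF F1 15 -> value 358655 (3 byte(s))
  byte[3]=0x95 cont=1 payload=0x15=21: acc |= 21<<0 -> acc=21 shift=7
  byte[4]=0x9D cont=1 payload=0x1D=29: acc |= 29<<7 -> acc=3733 shift=14
  byte[5]=0x28 cont=0 payload=0x28=40: acc |= 40<<14 -> acc=659093 shift=21 [end]
Varint 2: bytes[3:6] = 95 9D 28 -> value 659093 (3 byte(s))
  byte[6]=0xDA cont=1 payload=0x5A=90: acc |= 90<<0 -> acc=90 shift=7
  byte[7]=0xBA cont=1 payload=0x3A=58: acc |= 58<<7 -> acc=7514 shift=14
  byte[8]=0xE4 cont=1 payload=0x64=100: acc |= 100<<14 -> acc=1645914 shift=21
  byte[9]=0x25 cont=0 payload=0x25=37: acc |= 37<<21 -> acc=79240538 shift=28 [end]
Varint 3: bytes[6:10] = DA BA E4 25 -> value 79240538 (4 byte(s))
  byte[10]=0x57 cont=0 payload=0x57=87: acc |= 87<<0 -> acc=87 shift=7 [end]
Varint 4: bytes[10:11] = 57 -> value 87 (1 byte(s))

Answer: 358655 659093 79240538 87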